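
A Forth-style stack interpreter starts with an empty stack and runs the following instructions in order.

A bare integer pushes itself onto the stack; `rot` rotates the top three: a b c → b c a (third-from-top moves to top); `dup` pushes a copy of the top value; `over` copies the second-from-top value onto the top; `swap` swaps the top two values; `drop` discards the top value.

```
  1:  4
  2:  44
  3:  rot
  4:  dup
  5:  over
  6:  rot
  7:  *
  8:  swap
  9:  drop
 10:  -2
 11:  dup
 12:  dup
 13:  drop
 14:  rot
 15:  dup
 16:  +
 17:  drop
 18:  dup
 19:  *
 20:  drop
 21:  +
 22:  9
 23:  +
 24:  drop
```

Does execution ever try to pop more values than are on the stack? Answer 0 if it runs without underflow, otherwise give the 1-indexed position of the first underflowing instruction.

3

4  -> [4]
44 -> [4, 44]
rot  — needs 3 operands, stack has 2 → underflow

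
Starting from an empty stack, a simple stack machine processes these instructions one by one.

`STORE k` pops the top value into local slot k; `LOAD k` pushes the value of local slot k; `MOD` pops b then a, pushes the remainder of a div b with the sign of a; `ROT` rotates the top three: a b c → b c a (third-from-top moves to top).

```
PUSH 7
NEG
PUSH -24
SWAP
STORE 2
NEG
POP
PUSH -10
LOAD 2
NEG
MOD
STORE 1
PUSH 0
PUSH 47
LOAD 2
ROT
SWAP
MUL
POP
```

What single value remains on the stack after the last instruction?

PUSH 7   → 7
NEG      → -7
PUSH -24 → -7 -24
SWAP     → -24 -7
STORE 2  → -24
NEG      → 24
POP      → (empty)
PUSH -10 → -10
LOAD 2   → -10 -7
NEG      → -10 7
MOD      → -3
STORE 1  → (empty)
PUSH 0   → 0
PUSH 47  → 0 47
LOAD 2   → 0 47 -7
ROT      → 47 -7 0
SWAP     → 47 0 -7
MUL      → 47 0
POP      → 47

47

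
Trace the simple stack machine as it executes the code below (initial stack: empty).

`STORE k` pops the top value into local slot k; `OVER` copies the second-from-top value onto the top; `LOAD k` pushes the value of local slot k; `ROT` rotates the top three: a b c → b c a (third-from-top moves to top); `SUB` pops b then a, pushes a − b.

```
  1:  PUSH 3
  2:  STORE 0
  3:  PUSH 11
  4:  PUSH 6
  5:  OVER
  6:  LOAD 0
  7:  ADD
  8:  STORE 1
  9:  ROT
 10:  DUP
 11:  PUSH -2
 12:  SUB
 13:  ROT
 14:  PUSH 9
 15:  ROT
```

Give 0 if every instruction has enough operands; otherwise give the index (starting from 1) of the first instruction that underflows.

PUSH 3  -> [3]
STORE 0 -> []
PUSH 11 -> [11]
PUSH 6  -> [11, 6]
OVER    -> [11, 6, 11]
LOAD 0  -> [11, 6, 11, 3]
ADD     -> [11, 6, 14]
STORE 1 -> [11, 6]
ROT  — needs 3 operands, stack has 2 → underflow

9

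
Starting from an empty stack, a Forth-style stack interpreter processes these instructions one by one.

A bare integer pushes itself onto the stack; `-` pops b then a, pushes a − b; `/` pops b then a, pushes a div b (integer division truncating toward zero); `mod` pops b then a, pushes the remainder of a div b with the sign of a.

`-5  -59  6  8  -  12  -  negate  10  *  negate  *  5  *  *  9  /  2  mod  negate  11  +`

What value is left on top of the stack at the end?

-5     -> [-5]
-59    -> [-5, -59]
6      -> [-5, -59, 6]
8      -> [-5, -59, 6, 8]
-      -> [-5, -59, -2]
12     -> [-5, -59, -2, 12]
-      -> [-5, -59, -14]
negate -> [-5, -59, 14]
10     -> [-5, -59, 14, 10]
*      -> [-5, -59, 140]
negate -> [-5, -59, -140]
*      -> [-5, 8260]
5      -> [-5, 8260, 5]
*      -> [-5, 41300]
*      -> [-206500]
9      -> [-206500, 9]
/      -> [-22944]
2      -> [-22944, 2]
mod    -> [0]
negate -> [0]
11     -> [0, 11]
+      -> [11]

11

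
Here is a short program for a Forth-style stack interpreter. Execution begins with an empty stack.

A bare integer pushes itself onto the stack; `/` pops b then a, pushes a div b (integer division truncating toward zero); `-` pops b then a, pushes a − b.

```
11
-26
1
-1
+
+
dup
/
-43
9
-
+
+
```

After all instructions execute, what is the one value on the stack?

-40

11   11
-26  11 -26
1    11 -26 1
-1   11 -26 1 -1
+    11 -26 0
+    11 -26
dup  11 -26 -26
/    11 1
-43  11 1 -43
9    11 1 -43 9
-    11 1 -52
+    11 -51
+    -40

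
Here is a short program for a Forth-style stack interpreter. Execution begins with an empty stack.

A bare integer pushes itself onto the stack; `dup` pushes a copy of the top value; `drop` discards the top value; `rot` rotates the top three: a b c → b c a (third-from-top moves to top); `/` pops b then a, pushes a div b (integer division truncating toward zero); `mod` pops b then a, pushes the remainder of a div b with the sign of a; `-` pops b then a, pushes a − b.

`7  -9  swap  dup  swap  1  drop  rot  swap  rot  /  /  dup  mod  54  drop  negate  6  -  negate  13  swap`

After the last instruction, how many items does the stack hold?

7      : 7
-9     : 7 -9
swap   : -9 7
dup    : -9 7 7
swap   : -9 7 7
1      : -9 7 7 1
drop   : -9 7 7
rot    : 7 7 -9
swap   : 7 -9 7
rot    : -9 7 7
/      : -9 1
/      : -9
dup    : -9 -9
mod    : 0
54     : 0 54
drop   : 0
negate : 0
6      : 0 6
-      : -6
negate : 6
13     : 6 13
swap   : 13 6

2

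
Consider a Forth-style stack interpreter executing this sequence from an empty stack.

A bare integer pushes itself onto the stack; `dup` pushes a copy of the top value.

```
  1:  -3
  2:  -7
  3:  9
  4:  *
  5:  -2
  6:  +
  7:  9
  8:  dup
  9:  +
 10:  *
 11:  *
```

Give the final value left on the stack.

3510

-3  -> [-3]
-7  -> [-3, -7]
9   -> [-3, -7, 9]
*   -> [-3, -63]
-2  -> [-3, -63, -2]
+   -> [-3, -65]
9   -> [-3, -65, 9]
dup -> [-3, -65, 9, 9]
+   -> [-3, -65, 18]
*   -> [-3, -1170]
*   -> [3510]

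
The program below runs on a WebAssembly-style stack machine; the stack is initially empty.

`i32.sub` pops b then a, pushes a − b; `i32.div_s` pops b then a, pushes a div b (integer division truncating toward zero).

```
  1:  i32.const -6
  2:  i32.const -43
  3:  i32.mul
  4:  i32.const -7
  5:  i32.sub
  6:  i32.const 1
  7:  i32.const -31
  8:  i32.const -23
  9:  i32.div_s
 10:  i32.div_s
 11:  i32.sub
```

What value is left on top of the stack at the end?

264

i32.const -6  : -6
i32.const -43 : -6 -43
i32.mul       : 258
i32.const -7  : 258 -7
i32.sub       : 265
i32.const 1   : 265 1
i32.const -31 : 265 1 -31
i32.const -23 : 265 1 -31 -23
i32.div_s     : 265 1 1
i32.div_s     : 265 1
i32.sub       : 264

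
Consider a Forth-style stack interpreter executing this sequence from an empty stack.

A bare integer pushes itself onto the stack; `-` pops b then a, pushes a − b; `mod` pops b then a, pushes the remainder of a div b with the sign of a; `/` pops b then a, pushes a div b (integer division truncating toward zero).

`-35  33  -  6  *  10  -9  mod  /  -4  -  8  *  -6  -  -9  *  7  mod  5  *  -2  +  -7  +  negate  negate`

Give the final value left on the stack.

-35    -> [-35]
33     -> [-35, 33]
-      -> [-68]
6      -> [-68, 6]
*      -> [-408]
10     -> [-408, 10]
-9     -> [-408, 10, -9]
mod    -> [-408, 1]
/      -> [-408]
-4     -> [-408, -4]
-      -> [-404]
8      -> [-404, 8]
*      -> [-3232]
-6     -> [-3232, -6]
-      -> [-3226]
-9     -> [-3226, -9]
*      -> [29034]
7      -> [29034, 7]
mod    -> [5]
5      -> [5, 5]
*      -> [25]
-2     -> [25, -2]
+      -> [23]
-7     -> [23, -7]
+      -> [16]
negate -> [-16]
negate -> [16]

16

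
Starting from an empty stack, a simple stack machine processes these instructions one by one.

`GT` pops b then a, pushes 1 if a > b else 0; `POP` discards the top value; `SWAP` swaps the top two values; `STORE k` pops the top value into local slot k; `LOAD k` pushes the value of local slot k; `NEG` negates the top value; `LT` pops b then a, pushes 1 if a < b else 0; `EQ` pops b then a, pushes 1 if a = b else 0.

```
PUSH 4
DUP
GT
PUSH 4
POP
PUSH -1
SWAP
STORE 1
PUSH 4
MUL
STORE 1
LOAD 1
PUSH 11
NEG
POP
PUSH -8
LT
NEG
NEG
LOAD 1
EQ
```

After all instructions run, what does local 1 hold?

PUSH 4  → 4
DUP     → 4 4
GT      → 0
PUSH 4  → 0 4
POP     → 0
PUSH -1 → 0 -1
SWAP    → -1 0
STORE 1 → -1
PUSH 4  → -1 4
MUL     → -4
STORE 1 → (empty)
LOAD 1  → -4
PUSH 11 → -4 11
NEG     → -4 -11
POP     → -4
PUSH -8 → -4 -8
LT      → 0
NEG     → 0
NEG     → 0
LOAD 1  → 0 -4
EQ      → 0

-4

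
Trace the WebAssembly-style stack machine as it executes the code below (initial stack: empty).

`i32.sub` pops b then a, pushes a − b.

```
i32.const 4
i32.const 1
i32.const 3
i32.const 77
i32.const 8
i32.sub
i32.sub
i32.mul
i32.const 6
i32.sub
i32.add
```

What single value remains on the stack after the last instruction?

i32.const 4  → [4]
i32.const 1  → [4, 1]
i32.const 3  → [4, 1, 3]
i32.const 77 → [4, 1, 3, 77]
i32.const 8  → [4, 1, 3, 77, 8]
i32.sub      → [4, 1, 3, 69]
i32.sub      → [4, 1, -66]
i32.mul      → [4, -66]
i32.const 6  → [4, -66, 6]
i32.sub      → [4, -72]
i32.add      → [-68]

-68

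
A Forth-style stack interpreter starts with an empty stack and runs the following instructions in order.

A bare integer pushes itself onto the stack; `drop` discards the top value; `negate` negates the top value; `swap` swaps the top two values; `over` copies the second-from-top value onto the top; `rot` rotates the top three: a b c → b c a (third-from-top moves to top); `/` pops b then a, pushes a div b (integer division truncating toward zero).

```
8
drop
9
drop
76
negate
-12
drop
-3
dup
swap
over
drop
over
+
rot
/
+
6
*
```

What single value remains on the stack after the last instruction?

8      -> 8
drop   -> (empty)
9      -> 9
drop   -> (empty)
76     -> 76
negate -> -76
-12    -> -76 -12
drop   -> -76
-3     -> -76 -3
dup    -> -76 -3 -3
swap   -> -76 -3 -3
over   -> -76 -3 -3 -3
drop   -> -76 -3 -3
over   -> -76 -3 -3 -3
+      -> -76 -3 -6
rot    -> -3 -6 -76
/      -> -3 0
+      -> -3
6      -> -3 6
*      -> -18

-18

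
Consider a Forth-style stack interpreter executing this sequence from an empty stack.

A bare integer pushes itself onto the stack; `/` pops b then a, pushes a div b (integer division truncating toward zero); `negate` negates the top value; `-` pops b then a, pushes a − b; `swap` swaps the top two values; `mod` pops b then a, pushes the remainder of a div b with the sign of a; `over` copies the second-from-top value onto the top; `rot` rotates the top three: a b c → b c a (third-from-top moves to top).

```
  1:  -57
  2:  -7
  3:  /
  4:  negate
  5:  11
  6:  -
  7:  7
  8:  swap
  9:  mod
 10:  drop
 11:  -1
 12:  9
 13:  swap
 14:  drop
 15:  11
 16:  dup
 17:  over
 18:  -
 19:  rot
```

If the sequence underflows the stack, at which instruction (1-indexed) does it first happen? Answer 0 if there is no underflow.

0

-57    -> -57
-7     -> -57 -7
/      -> 8
negate -> -8
11     -> -8 11
-      -> -19
7      -> -19 7
swap   -> 7 -19
mod    -> 7
drop   -> (empty)
-1     -> -1
9      -> -1 9
swap   -> 9 -1
drop   -> 9
11     -> 9 11
dup    -> 9 11 11
over   -> 9 11 11 11
-      -> 9 11 0
rot    -> 11 0 9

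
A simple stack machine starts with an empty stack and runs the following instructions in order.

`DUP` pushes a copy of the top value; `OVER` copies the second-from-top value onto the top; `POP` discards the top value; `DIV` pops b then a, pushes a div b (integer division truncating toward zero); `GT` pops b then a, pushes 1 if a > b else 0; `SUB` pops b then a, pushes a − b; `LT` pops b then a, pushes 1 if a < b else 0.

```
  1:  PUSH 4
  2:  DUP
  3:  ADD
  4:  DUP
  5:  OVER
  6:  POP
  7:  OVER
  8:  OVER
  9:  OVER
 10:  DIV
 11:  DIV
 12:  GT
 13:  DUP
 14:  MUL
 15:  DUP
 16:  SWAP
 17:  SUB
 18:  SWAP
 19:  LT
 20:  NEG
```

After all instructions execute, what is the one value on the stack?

PUSH 4 → [4]
DUP    → [4, 4]
ADD    → [8]
DUP    → [8, 8]
OVER   → [8, 8, 8]
POP    → [8, 8]
OVER   → [8, 8, 8]
OVER   → [8, 8, 8, 8]
OVER   → [8, 8, 8, 8, 8]
DIV    → [8, 8, 8, 1]
DIV    → [8, 8, 8]
GT     → [8, 0]
DUP    → [8, 0, 0]
MUL    → [8, 0]
DUP    → [8, 0, 0]
SWAP   → [8, 0, 0]
SUB    → [8, 0]
SWAP   → [0, 8]
LT     → [1]
NEG    → [-1]

-1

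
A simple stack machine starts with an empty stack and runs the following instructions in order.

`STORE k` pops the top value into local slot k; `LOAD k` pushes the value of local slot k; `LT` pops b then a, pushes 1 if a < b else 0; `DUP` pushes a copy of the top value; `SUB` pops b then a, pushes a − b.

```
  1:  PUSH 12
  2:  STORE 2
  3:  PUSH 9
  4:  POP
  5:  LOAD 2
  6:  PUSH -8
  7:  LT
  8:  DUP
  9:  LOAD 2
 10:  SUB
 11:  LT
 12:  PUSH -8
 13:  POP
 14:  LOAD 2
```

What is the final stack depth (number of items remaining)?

PUSH 12 → 12
STORE 2 → (empty)
PUSH 9  → 9
POP     → (empty)
LOAD 2  → 12
PUSH -8 → 12 -8
LT      → 0
DUP     → 0 0
LOAD 2  → 0 0 12
SUB     → 0 -12
LT      → 0
PUSH -8 → 0 -8
POP     → 0
LOAD 2  → 0 12

2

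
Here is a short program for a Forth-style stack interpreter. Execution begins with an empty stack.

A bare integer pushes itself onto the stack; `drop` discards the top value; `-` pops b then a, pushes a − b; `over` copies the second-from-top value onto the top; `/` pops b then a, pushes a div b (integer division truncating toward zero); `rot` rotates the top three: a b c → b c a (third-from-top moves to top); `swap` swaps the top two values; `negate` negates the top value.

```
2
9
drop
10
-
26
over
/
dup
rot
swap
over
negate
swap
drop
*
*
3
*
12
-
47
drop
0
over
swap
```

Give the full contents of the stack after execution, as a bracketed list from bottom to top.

[564, 564, 0]

2       [2]
9       [2, 9]
drop    [2]
10      [2, 10]
-       [-8]
26      [-8, 26]
over    [-8, 26, -8]
/       [-8, -3]
dup     [-8, -3, -3]
rot     [-3, -3, -8]
swap    [-3, -8, -3]
over    [-3, -8, -3, -8]
negate  [-3, -8, -3, 8]
swap    [-3, -8, 8, -3]
drop    [-3, -8, 8]
*       [-3, -64]
*       [192]
3       [192, 3]
*       [576]
12      [576, 12]
-       [564]
47      [564, 47]
drop    [564]
0       [564, 0]
over    [564, 0, 564]
swap    [564, 564, 0]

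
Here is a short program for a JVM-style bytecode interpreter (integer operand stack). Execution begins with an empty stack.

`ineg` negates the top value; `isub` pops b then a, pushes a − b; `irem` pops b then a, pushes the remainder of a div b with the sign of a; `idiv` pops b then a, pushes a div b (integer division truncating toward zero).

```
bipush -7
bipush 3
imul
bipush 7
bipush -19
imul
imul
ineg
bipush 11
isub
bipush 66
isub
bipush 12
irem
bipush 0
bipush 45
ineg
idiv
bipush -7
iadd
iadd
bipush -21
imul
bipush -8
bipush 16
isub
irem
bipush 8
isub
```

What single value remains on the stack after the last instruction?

13

bipush -7  -> -7
bipush 3   -> -7 3
imul       -> -21
bipush 7   -> -21 7
bipush -19 -> -21 7 -19
imul       -> -21 -133
imul       -> 2793
ineg       -> -2793
bipush 11  -> -2793 11
isub       -> -2804
bipush 66  -> -2804 66
isub       -> -2870
bipush 12  -> -2870 12
irem       -> -2
bipush 0   -> -2 0
bipush 45  -> -2 0 45
ineg       -> -2 0 -45
idiv       -> -2 0
bipush -7  -> -2 0 -7
iadd       -> -2 -7
iadd       -> -9
bipush -21 -> -9 -21
imul       -> 189
bipush -8  -> 189 -8
bipush 16  -> 189 -8 16
isub       -> 189 -24
irem       -> 21
bipush 8   -> 21 8
isub       -> 13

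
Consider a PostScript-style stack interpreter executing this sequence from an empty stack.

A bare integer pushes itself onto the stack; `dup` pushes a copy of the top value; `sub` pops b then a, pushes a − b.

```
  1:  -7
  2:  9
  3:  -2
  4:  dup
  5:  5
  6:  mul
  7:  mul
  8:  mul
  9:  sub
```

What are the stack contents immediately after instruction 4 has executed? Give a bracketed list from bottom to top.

[-7, 9, -2, -2]

-7  → [-7]
9   → [-7, 9]
-2  → [-7, 9, -2]
dup → [-7, 9, -2, -2]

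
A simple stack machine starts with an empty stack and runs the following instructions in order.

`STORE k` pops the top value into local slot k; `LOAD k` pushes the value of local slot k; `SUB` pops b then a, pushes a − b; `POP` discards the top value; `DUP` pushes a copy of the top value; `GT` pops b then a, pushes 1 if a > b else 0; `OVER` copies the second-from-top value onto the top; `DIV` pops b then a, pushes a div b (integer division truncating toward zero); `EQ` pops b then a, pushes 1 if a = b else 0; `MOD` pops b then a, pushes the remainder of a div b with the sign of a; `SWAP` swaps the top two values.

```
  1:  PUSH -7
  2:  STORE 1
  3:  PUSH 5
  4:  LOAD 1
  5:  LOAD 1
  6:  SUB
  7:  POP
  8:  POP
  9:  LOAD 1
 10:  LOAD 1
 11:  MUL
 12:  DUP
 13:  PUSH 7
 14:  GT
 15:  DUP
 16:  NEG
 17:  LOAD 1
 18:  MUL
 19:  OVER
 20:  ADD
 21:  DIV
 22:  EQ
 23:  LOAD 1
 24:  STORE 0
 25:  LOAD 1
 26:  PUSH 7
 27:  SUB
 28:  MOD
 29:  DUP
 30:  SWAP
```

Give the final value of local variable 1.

-7

PUSH -7 -> [-7]
STORE 1 -> []
PUSH 5  -> [5]
LOAD 1  -> [5, -7]
LOAD 1  -> [5, -7, -7]
SUB     -> [5, 0]
POP     -> [5]
POP     -> []
LOAD 1  -> [-7]
LOAD 1  -> [-7, -7]
MUL     -> [49]
DUP     -> [49, 49]
PUSH 7  -> [49, 49, 7]
GT      -> [49, 1]
DUP     -> [49, 1, 1]
NEG     -> [49, 1, -1]
LOAD 1  -> [49, 1, -1, -7]
MUL     -> [49, 1, 7]
OVER    -> [49, 1, 7, 1]
ADD     -> [49, 1, 8]
DIV     -> [49, 0]
EQ      -> [0]
LOAD 1  -> [0, -7]
STORE 0 -> [0]
LOAD 1  -> [0, -7]
PUSH 7  -> [0, -7, 7]
SUB     -> [0, -14]
MOD     -> [0]
DUP     -> [0, 0]
SWAP    -> [0, 0]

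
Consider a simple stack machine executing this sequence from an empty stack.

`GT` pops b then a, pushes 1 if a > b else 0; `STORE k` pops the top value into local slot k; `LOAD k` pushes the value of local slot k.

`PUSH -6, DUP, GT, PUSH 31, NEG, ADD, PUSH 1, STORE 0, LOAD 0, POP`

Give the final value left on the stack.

-31

PUSH -6 -> -6
DUP     -> -6 -6
GT      -> 0
PUSH 31 -> 0 31
NEG     -> 0 -31
ADD     -> -31
PUSH 1  -> -31 1
STORE 0 -> -31
LOAD 0  -> -31 1
POP     -> -31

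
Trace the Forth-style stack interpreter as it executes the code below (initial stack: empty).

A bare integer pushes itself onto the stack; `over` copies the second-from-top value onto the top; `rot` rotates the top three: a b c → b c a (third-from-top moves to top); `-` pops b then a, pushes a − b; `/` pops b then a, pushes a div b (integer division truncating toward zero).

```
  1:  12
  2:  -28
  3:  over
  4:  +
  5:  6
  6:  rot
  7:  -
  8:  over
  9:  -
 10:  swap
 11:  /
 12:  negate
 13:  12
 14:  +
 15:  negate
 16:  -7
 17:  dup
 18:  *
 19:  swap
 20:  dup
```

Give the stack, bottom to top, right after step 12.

12     : [12]
-28    : [12, -28]
over   : [12, -28, 12]
+      : [12, -16]
6      : [12, -16, 6]
rot    : [-16, 6, 12]
-      : [-16, -6]
over   : [-16, -6, -16]
-      : [-16, 10]
swap   : [10, -16]
/      : [0]
negate : [0]

[0]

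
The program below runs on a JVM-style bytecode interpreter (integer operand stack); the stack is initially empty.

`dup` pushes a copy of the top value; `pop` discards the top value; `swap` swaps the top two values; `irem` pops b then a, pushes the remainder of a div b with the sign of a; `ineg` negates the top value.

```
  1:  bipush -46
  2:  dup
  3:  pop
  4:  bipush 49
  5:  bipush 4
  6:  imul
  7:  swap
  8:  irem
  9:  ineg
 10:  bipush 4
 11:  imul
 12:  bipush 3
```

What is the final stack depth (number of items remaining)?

2

bipush -46 : [-46]
dup        : [-46, -46]
pop        : [-46]
bipush 49  : [-46, 49]
bipush 4   : [-46, 49, 4]
imul       : [-46, 196]
swap       : [196, -46]
irem       : [12]
ineg       : [-12]
bipush 4   : [-12, 4]
imul       : [-48]
bipush 3   : [-48, 3]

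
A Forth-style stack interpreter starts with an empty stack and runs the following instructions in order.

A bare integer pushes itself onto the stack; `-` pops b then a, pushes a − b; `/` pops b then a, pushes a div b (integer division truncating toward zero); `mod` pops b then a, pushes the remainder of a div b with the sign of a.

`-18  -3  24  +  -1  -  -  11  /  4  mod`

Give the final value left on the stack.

-18 → [-18]
-3  → [-18, -3]
24  → [-18, -3, 24]
+   → [-18, 21]
-1  → [-18, 21, -1]
-   → [-18, 22]
-   → [-40]
11  → [-40, 11]
/   → [-3]
4   → [-3, 4]
mod → [-3]

-3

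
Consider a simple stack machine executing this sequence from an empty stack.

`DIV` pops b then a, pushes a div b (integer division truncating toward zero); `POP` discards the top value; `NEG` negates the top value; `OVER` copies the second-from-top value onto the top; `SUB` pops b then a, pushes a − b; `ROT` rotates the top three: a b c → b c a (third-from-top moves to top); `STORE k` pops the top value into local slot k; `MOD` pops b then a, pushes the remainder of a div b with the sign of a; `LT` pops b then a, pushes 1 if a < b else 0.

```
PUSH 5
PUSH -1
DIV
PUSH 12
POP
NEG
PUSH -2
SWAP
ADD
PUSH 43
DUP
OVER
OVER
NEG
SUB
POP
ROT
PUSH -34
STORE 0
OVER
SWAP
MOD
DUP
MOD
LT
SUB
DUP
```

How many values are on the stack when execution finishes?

2

PUSH 5   : [5]
PUSH -1  : [5, -1]
DIV      : [-5]
PUSH 12  : [-5, 12]
POP      : [-5]
NEG      : [5]
PUSH -2  : [5, -2]
SWAP     : [-2, 5]
ADD      : [3]
PUSH 43  : [3, 43]
DUP      : [3, 43, 43]
OVER     : [3, 43, 43, 43]
OVER     : [3, 43, 43, 43, 43]
NEG      : [3, 43, 43, 43, -43]
SUB      : [3, 43, 43, 86]
POP      : [3, 43, 43]
ROT      : [43, 43, 3]
PUSH -34 : [43, 43, 3, -34]
STORE 0  : [43, 43, 3]
OVER     : [43, 43, 3, 43]
SWAP     : [43, 43, 43, 3]
MOD      : [43, 43, 1]
DUP      : [43, 43, 1, 1]
MOD      : [43, 43, 0]
LT       : [43, 0]
SUB      : [43]
DUP      : [43, 43]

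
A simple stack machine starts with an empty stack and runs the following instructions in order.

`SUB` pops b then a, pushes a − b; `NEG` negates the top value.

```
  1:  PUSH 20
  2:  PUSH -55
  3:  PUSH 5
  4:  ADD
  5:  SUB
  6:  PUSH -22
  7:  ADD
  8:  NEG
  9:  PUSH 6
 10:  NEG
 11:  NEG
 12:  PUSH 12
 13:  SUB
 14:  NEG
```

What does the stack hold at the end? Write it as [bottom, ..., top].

PUSH 20  → 20
PUSH -55 → 20 -55
PUSH 5   → 20 -55 5
ADD      → 20 -50
SUB      → 70
PUSH -22 → 70 -22
ADD      → 48
NEG      → -48
PUSH 6   → -48 6
NEG      → -48 -6
NEG      → -48 6
PUSH 12  → -48 6 12
SUB      → -48 -6
NEG      → -48 6

[-48, 6]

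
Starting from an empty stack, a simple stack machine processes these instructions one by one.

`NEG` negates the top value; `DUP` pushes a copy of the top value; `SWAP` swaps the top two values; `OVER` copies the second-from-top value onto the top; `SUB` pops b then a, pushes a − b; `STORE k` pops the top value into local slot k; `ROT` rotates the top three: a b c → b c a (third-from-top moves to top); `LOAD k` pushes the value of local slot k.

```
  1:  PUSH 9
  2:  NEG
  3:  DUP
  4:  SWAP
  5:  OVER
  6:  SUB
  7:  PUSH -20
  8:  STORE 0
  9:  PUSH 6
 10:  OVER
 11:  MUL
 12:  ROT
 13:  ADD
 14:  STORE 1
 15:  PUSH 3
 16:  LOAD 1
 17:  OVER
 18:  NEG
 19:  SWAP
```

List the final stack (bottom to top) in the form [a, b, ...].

PUSH 9   → [9]
NEG      → [-9]
DUP      → [-9, -9]
SWAP     → [-9, -9]
OVER     → [-9, -9, -9]
SUB      → [-9, 0]
PUSH -20 → [-9, 0, -20]
STORE 0  → [-9, 0]
PUSH 6   → [-9, 0, 6]
OVER     → [-9, 0, 6, 0]
MUL      → [-9, 0, 0]
ROT      → [0, 0, -9]
ADD      → [0, -9]
STORE 1  → [0]
PUSH 3   → [0, 3]
LOAD 1   → [0, 3, -9]
OVER     → [0, 3, -9, 3]
NEG      → [0, 3, -9, -3]
SWAP     → [0, 3, -3, -9]

[0, 3, -3, -9]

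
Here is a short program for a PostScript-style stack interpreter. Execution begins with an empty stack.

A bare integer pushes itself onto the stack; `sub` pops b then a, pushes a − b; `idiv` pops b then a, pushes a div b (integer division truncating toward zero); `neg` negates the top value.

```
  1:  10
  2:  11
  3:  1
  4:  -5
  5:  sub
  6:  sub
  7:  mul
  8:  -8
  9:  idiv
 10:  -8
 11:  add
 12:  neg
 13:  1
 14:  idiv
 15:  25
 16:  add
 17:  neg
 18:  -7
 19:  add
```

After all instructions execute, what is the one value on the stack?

-46

10   → [10]
11   → [10, 11]
1    → [10, 11, 1]
-5   → [10, 11, 1, -5]
sub  → [10, 11, 6]
sub  → [10, 5]
mul  → [50]
-8   → [50, -8]
idiv → [-6]
-8   → [-6, -8]
add  → [-14]
neg  → [14]
1    → [14, 1]
idiv → [14]
25   → [14, 25]
add  → [39]
neg  → [-39]
-7   → [-39, -7]
add  → [-46]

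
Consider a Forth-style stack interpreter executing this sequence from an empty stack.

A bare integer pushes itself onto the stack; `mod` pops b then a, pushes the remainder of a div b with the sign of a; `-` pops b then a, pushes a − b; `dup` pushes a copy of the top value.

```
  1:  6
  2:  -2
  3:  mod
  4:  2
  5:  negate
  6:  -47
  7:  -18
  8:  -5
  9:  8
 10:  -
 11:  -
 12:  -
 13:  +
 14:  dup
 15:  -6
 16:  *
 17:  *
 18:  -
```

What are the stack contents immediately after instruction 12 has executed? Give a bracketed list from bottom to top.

[0, -2, -42]

6      -> [6]
-2     -> [6, -2]
mod    -> [0]
2      -> [0, 2]
negate -> [0, -2]
-47    -> [0, -2, -47]
-18    -> [0, -2, -47, -18]
-5     -> [0, -2, -47, -18, -5]
8      -> [0, -2, -47, -18, -5, 8]
-      -> [0, -2, -47, -18, -13]
-      -> [0, -2, -47, -5]
-      -> [0, -2, -42]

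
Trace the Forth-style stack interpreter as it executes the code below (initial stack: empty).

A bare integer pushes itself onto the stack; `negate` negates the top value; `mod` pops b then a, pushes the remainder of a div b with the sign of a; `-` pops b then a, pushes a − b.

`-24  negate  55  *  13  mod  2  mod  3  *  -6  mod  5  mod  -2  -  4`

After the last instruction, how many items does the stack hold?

2

-24    : [-24]
negate : [24]
55     : [24, 55]
*      : [1320]
13     : [1320, 13]
mod    : [7]
2      : [7, 2]
mod    : [1]
3      : [1, 3]
*      : [3]
-6     : [3, -6]
mod    : [3]
5      : [3, 5]
mod    : [3]
-2     : [3, -2]
-      : [5]
4      : [5, 4]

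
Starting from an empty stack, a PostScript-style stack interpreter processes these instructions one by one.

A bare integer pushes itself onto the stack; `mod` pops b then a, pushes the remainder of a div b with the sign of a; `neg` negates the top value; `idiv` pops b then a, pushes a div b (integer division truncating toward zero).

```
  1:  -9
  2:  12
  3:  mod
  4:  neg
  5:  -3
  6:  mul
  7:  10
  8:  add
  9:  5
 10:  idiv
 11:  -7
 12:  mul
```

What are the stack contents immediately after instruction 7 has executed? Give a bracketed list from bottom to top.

-9   -9
12   -9 12
mod  -9
neg  9
-3   9 -3
mul  -27
10   -27 10

[-27, 10]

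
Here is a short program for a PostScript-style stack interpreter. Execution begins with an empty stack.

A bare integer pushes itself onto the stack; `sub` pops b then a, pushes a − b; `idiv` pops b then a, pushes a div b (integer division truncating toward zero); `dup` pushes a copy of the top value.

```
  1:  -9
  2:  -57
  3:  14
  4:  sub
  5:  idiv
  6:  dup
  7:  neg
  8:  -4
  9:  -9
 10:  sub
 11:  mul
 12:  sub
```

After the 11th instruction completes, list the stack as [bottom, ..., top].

[0, 0]

-9   : -9
-57  : -9 -57
14   : -9 -57 14
sub  : -9 -71
idiv : 0
dup  : 0 0
neg  : 0 0
-4   : 0 0 -4
-9   : 0 0 -4 -9
sub  : 0 0 5
mul  : 0 0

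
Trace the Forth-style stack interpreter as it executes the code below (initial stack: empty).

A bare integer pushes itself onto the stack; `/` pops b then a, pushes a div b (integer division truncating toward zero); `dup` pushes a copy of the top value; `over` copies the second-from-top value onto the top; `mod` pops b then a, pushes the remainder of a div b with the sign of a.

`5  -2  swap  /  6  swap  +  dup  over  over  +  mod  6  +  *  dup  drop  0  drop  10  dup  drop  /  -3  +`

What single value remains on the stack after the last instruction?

5     [5]
-2    [5, -2]
swap  [-2, 5]
/     [0]
6     [0, 6]
swap  [6, 0]
+     [6]
dup   [6, 6]
over  [6, 6, 6]
over  [6, 6, 6, 6]
+     [6, 6, 12]
mod   [6, 6]
6     [6, 6, 6]
+     [6, 12]
*     [72]
dup   [72, 72]
drop  [72]
0     [72, 0]
drop  [72]
10    [72, 10]
dup   [72, 10, 10]
drop  [72, 10]
/     [7]
-3    [7, -3]
+     [4]

4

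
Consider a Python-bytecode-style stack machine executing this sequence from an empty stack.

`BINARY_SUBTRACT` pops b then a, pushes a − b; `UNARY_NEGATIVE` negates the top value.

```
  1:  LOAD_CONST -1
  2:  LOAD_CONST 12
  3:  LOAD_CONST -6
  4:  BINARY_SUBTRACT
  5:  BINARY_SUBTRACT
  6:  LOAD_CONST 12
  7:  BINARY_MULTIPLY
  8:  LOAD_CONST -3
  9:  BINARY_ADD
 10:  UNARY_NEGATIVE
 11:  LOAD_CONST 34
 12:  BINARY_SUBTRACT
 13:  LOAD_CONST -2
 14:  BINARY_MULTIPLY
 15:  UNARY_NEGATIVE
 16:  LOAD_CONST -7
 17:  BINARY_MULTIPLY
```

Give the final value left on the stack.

-2758

LOAD_CONST -1    -1
LOAD_CONST 12    -1 12
LOAD_CONST -6    -1 12 -6
BINARY_SUBTRACT  -1 18
BINARY_SUBTRACT  -19
LOAD_CONST 12    -19 12
BINARY_MULTIPLY  -228
LOAD_CONST -3    -228 -3
BINARY_ADD       -231
UNARY_NEGATIVE   231
LOAD_CONST 34    231 34
BINARY_SUBTRACT  197
LOAD_CONST -2    197 -2
BINARY_MULTIPLY  -394
UNARY_NEGATIVE   394
LOAD_CONST -7    394 -7
BINARY_MULTIPLY  -2758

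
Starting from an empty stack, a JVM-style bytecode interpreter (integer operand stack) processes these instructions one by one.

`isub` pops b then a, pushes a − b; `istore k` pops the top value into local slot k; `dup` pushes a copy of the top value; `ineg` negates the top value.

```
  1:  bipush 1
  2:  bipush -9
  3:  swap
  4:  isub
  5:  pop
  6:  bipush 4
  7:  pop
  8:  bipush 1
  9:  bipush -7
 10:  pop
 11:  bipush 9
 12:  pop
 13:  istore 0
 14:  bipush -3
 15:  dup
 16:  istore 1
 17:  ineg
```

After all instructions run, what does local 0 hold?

bipush 1  -> 1
bipush -9 -> 1 -9
swap      -> -9 1
isub      -> -10
pop       -> (empty)
bipush 4  -> 4
pop       -> (empty)
bipush 1  -> 1
bipush -7 -> 1 -7
pop       -> 1
bipush 9  -> 1 9
pop       -> 1
istore 0  -> (empty)
bipush -3 -> -3
dup       -> -3 -3
istore 1  -> -3
ineg      -> 3

1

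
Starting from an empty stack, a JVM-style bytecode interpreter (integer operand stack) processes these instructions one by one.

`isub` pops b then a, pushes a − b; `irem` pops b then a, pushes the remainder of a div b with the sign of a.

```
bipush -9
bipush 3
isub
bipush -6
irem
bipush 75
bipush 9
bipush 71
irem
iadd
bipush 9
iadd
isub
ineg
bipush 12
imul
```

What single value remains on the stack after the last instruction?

bipush -9 -> -9
bipush 3  -> -9 3
isub      -> -12
bipush -6 -> -12 -6
irem      -> 0
bipush 75 -> 0 75
bipush 9  -> 0 75 9
bipush 71 -> 0 75 9 71
irem      -> 0 75 9
iadd      -> 0 84
bipush 9  -> 0 84 9
iadd      -> 0 93
isub      -> -93
ineg      -> 93
bipush 12 -> 93 12
imul      -> 1116

1116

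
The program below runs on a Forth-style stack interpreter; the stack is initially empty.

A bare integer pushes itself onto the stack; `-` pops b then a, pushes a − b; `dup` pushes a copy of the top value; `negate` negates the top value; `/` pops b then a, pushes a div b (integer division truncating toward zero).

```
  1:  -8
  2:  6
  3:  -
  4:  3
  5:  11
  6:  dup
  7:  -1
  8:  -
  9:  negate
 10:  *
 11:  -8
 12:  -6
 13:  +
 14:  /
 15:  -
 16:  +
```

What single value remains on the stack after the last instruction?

-20

-8     : [-8]
6      : [-8, 6]
-      : [-14]
3      : [-14, 3]
11     : [-14, 3, 11]
dup    : [-14, 3, 11, 11]
-1     : [-14, 3, 11, 11, -1]
-      : [-14, 3, 11, 12]
negate : [-14, 3, 11, -12]
*      : [-14, 3, -132]
-8     : [-14, 3, -132, -8]
-6     : [-14, 3, -132, -8, -6]
+      : [-14, 3, -132, -14]
/      : [-14, 3, 9]
-      : [-14, -6]
+      : [-20]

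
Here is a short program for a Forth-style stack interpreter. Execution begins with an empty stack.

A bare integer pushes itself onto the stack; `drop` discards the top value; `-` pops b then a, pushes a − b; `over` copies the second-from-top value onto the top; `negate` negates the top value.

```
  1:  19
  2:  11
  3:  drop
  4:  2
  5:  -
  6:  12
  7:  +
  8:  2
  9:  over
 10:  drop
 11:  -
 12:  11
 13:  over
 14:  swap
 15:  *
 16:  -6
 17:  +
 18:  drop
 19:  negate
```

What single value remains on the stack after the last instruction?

-27

19     : 19
11     : 19 11
drop   : 19
2      : 19 2
-      : 17
12     : 17 12
+      : 29
2      : 29 2
over   : 29 2 29
drop   : 29 2
-      : 27
11     : 27 11
over   : 27 11 27
swap   : 27 27 11
*      : 27 297
-6     : 27 297 -6
+      : 27 291
drop   : 27
negate : -27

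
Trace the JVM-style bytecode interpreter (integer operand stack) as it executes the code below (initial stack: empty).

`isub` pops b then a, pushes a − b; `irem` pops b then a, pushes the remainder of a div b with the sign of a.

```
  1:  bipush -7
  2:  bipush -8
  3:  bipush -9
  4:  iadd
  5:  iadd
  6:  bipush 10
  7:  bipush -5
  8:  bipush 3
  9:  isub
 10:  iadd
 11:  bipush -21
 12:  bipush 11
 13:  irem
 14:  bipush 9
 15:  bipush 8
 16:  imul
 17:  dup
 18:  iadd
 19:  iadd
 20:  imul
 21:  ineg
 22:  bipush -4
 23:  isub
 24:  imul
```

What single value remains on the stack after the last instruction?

bipush -7  : -7
bipush -8  : -7 -8
bipush -9  : -7 -8 -9
iadd       : -7 -17
iadd       : -24
bipush 10  : -24 10
bipush -5  : -24 10 -5
bipush 3   : -24 10 -5 3
isub       : -24 10 -8
iadd       : -24 2
bipush -21 : -24 2 -21
bipush 11  : -24 2 -21 11
irem       : -24 2 -10
bipush 9   : -24 2 -10 9
bipush 8   : -24 2 -10 9 8
imul       : -24 2 -10 72
dup        : -24 2 -10 72 72
iadd       : -24 2 -10 144
iadd       : -24 2 134
imul       : -24 268
ineg       : -24 -268
bipush -4  : -24 -268 -4
isub       : -24 -264
imul       : 6336

6336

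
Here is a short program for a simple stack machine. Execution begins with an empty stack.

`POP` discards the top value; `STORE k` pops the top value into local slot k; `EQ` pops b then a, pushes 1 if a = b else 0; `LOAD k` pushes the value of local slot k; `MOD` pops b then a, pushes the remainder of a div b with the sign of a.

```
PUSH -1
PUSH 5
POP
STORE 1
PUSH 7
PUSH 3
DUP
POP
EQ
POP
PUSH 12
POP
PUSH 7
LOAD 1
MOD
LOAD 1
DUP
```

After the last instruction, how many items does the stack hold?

3

PUSH -1 → [-1]
PUSH 5  → [-1, 5]
POP     → [-1]
STORE 1 → []
PUSH 7  → [7]
PUSH 3  → [7, 3]
DUP     → [7, 3, 3]
POP     → [7, 3]
EQ      → [0]
POP     → []
PUSH 12 → [12]
POP     → []
PUSH 7  → [7]
LOAD 1  → [7, -1]
MOD     → [0]
LOAD 1  → [0, -1]
DUP     → [0, -1, -1]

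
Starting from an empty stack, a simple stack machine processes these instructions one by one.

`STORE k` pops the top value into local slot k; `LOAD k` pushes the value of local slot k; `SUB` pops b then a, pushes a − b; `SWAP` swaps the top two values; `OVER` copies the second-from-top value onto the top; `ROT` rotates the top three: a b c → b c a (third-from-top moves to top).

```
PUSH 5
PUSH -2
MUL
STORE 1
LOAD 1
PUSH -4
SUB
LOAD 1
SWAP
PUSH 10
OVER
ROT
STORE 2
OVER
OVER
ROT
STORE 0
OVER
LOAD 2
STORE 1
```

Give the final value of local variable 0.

-6

PUSH 5  : 5
PUSH -2 : 5 -2
MUL     : -10
STORE 1 : (empty)
LOAD 1  : -10
PUSH -4 : -10 -4
SUB     : -6
LOAD 1  : -6 -10
SWAP    : -10 -6
PUSH 10 : -10 -6 10
OVER    : -10 -6 10 -6
ROT     : -10 10 -6 -6
STORE 2 : -10 10 -6
OVER    : -10 10 -6 10
OVER    : -10 10 -6 10 -6
ROT     : -10 10 10 -6 -6
STORE 0 : -10 10 10 -6
OVER    : -10 10 10 -6 10
LOAD 2  : -10 10 10 -6 10 -6
STORE 1 : -10 10 10 -6 10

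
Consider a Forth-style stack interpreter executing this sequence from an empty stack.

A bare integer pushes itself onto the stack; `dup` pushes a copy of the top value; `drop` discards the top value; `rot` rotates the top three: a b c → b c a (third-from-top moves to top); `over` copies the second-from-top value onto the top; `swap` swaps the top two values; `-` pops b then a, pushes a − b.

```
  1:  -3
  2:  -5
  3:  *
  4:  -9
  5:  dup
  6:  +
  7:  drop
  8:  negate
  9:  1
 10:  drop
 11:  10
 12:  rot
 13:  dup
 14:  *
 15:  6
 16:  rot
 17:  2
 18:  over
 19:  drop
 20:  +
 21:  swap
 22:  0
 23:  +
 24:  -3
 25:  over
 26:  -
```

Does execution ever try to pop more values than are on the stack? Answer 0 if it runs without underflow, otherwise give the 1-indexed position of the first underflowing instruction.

12

-3     -> -3
-5     -> -3 -5
*      -> 15
-9     -> 15 -9
dup    -> 15 -9 -9
+      -> 15 -18
drop   -> 15
negate -> -15
1      -> -15 1
drop   -> -15
10     -> -15 10
rot  — needs 3 operands, stack has 2 → underflow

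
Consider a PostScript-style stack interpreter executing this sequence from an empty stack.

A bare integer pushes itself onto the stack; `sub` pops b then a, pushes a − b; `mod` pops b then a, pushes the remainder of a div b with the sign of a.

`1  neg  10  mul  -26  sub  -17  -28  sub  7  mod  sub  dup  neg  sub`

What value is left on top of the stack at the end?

1   → [1]
neg → [-1]
10  → [-1, 10]
mul → [-10]
-26 → [-10, -26]
sub → [16]
-17 → [16, -17]
-28 → [16, -17, -28]
sub → [16, 11]
7   → [16, 11, 7]
mod → [16, 4]
sub → [12]
dup → [12, 12]
neg → [12, -12]
sub → [24]

24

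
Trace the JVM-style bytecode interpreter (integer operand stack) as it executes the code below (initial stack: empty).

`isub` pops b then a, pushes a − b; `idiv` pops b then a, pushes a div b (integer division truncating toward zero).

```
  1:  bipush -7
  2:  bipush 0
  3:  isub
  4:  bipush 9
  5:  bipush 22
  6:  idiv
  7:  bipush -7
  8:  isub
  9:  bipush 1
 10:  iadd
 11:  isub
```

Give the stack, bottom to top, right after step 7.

[-7, 0, -7]

bipush -7 → -7
bipush 0  → -7 0
isub      → -7
bipush 9  → -7 9
bipush 22 → -7 9 22
idiv      → -7 0
bipush -7 → -7 0 -7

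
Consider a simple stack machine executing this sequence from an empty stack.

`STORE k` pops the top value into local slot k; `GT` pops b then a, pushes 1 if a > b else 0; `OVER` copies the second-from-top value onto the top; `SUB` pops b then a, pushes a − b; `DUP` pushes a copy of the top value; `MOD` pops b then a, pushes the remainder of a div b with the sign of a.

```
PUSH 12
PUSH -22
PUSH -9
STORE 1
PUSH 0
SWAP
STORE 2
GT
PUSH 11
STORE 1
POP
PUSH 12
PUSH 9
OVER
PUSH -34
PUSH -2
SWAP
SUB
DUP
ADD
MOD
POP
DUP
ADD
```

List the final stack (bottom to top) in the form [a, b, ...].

[12, 18]

PUSH 12  → 12
PUSH -22 → 12 -22
PUSH -9  → 12 -22 -9
STORE 1  → 12 -22
PUSH 0   → 12 -22 0
SWAP     → 12 0 -22
STORE 2  → 12 0
GT       → 1
PUSH 11  → 1 11
STORE 1  → 1
POP      → (empty)
PUSH 12  → 12
PUSH 9   → 12 9
OVER     → 12 9 12
PUSH -34 → 12 9 12 -34
PUSH -2  → 12 9 12 -34 -2
SWAP     → 12 9 12 -2 -34
SUB      → 12 9 12 32
DUP      → 12 9 12 32 32
ADD      → 12 9 12 64
MOD      → 12 9 12
POP      → 12 9
DUP      → 12 9 9
ADD      → 12 18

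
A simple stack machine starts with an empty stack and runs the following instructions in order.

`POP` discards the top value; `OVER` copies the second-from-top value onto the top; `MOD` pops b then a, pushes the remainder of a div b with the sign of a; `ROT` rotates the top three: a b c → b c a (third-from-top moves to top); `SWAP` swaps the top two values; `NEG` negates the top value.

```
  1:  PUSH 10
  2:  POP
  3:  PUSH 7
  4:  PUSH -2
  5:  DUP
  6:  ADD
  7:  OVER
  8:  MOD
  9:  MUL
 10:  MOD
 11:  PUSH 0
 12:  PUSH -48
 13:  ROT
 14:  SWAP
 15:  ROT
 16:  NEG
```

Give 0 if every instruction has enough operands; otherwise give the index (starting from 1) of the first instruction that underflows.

PUSH 10 : 10
POP     : (empty)
PUSH 7  : 7
PUSH -2 : 7 -2
DUP     : 7 -2 -2
ADD     : 7 -4
OVER    : 7 -4 7
MOD     : 7 -4
MUL     : -28
MOD  — needs 2 operands, stack has 1 → underflow

10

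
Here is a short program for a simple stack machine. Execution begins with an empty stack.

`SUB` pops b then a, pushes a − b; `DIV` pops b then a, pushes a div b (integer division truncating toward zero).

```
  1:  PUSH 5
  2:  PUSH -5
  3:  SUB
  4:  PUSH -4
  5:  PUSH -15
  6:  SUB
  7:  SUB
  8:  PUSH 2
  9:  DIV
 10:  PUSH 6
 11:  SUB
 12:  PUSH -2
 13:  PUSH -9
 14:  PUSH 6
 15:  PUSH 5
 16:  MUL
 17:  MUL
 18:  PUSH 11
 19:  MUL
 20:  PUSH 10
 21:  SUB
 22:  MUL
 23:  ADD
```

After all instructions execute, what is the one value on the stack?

PUSH 5   → 5
PUSH -5  → 5 -5
SUB      → 10
PUSH -4  → 10 -4
PUSH -15 → 10 -4 -15
SUB      → 10 11
SUB      → -1
PUSH 2   → -1 2
DIV      → 0
PUSH 6   → 0 6
SUB      → -6
PUSH -2  → -6 -2
PUSH -9  → -6 -2 -9
PUSH 6   → -6 -2 -9 6
PUSH 5   → -6 -2 -9 6 5
MUL      → -6 -2 -9 30
MUL      → -6 -2 -270
PUSH 11  → -6 -2 -270 11
MUL      → -6 -2 -2970
PUSH 10  → -6 -2 -2970 10
SUB      → -6 -2 -2980
MUL      → -6 5960
ADD      → 5954

5954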